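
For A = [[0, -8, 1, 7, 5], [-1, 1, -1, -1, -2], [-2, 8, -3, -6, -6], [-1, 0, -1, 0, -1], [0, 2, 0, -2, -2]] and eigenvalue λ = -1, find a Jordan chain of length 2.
v_1 = [[0, 1, 0, 1, 0]]^T, v_2 = [[-1, 1, 2, 1, 0]]^T

We seek v_1 ∈ ker((A + I)^2) \ ker(A + I), then set v_{i+1} = (A + I) v_i.

One such chain is v_1 = [[0, 1, 0, 1, 0]]^T, v_2 = [[-1, 1, 2, 1, 0]]^T. Check: (A + I) v_2 = [[0, 0, 0, 0, 0]]^T = 0.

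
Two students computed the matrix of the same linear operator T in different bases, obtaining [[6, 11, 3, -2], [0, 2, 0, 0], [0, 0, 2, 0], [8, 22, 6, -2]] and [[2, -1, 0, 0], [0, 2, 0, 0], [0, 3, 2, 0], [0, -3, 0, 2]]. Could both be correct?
Yes.

Two matrices over a field are similar if and only if they have the same invariant factors.

Both A and B have characteristic polynomial (x - 2)^4 and minimal polynomial (x - 2)^2. Computing further, both have invariant factors x - 2, x - 2, (x - 2)^2. Hence A and B are similar.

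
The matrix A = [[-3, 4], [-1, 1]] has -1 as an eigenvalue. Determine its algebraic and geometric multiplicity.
The characteristic polynomial is (x + 1)^2, so the factor x + 1 appears with exponent 2: the algebraic multiplicity is 2.

rank(A + I) = 1, so the eigenspace has dimension 2 - 1 = 1: the geometric multiplicity is 1.

Since 1 < 2, A is not diagonalizable.

algebraic multiplicity 2, geometric multiplicity 1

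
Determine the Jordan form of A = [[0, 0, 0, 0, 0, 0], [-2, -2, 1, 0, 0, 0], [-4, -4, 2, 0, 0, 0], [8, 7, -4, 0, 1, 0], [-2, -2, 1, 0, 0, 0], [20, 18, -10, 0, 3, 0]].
J = [[0, 1, 0, 0, 0, 0], [0, 0, 1, 0, 0, 0], [0, 0, 0, 0, 0, 0], [0, 0, 0, 0, 1, 0], [0, 0, 0, 0, 0, 0], [0, 0, 0, 0, 0, 0]]

The characteristic polynomial is det(xI - A) = x^6, so the eigenvalues are 0 (algebraic multiplicity 6).

For λ = 0: rank(A) = 3, rank(A^2) = 1, rank(A^3) = 0. The eigenspace has dimension 6 - 3 = 3, so there are 3 Jordan blocks; the rank sequence gives block sizes [3, 2, 1].

Assembling the blocks gives the Jordan form J above.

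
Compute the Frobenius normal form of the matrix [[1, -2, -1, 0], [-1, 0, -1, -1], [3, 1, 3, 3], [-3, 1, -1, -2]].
The invariant factors of A (the non-unit diagonal entries of the Smith normal form of xI - A over ℚ[x]) are x - 1, x^2(x - 1), each dividing the next. The characteristic polynomial is their product, x^2(x - 1)^2.

The rational canonical form is the block-diagonal matrix of companion matrices C(f_i):
R = [[1, 0, 0, 0], [0, 0, 0, 0], [0, 1, 0, 0], [0, 0, 1, 1]].

R = [[1, 0, 0, 0], [0, 0, 0, 0], [0, 1, 0, 0], [0, 0, 1, 1]]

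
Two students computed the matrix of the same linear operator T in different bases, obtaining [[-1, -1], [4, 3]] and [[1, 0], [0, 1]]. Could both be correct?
No.

Both have characteristic polynomial (x - 1)^2, but the minimal polynomial of A is (x - 1)^2 while the minimal polynomial of B is x - 1. The minimal polynomial is a similarity invariant, so A and B are not similar.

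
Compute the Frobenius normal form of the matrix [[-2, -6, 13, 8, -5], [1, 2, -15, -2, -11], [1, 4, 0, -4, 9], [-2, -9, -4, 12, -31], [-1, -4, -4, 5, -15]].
The invariant factors of A (the non-unit diagonal entries of the Smith normal form of xI - A over ℚ[x]) are (x + 1)(x^2 + x - 5)^2, each dividing the next. The characteristic polynomial is their product, (x + 1)(x^2 + x - 5)^2.

The rational canonical form is the block-diagonal matrix of companion matrices C(f_i):
R = [[0, 0, 0, 0, -25], [1, 0, 0, 0, -15], [0, 1, 0, 0, 19], [0, 0, 1, 0, 7], [0, 0, 0, 1, -3]].

Note the characteristic polynomial does not split into linear factors over ℚ, so A has no Jordan form over ℚ; the rational canonical form exists over any field.

R = [[0, 0, 0, 0, -25], [1, 0, 0, 0, -15], [0, 1, 0, 0, 19], [0, 0, 1, 0, 7], [0, 0, 0, 1, -3]]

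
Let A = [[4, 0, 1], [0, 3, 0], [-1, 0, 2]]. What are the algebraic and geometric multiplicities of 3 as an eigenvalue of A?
The characteristic polynomial is (x - 3)^3, so the factor x - 3 appears with exponent 3: the algebraic multiplicity is 3.

rank(A - 3I) = 1, so the eigenspace has dimension 3 - 1 = 2: the geometric multiplicity is 2.

Since 2 < 3, A is not diagonalizable.

algebraic multiplicity 3, geometric multiplicity 2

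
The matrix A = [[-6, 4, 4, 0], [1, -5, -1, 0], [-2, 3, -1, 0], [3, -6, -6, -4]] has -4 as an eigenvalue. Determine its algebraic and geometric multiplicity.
algebraic multiplicity 4, geometric multiplicity 2

The characteristic polynomial is (x + 4)^4, so the factor x + 4 appears with exponent 4: the algebraic multiplicity is 4.

rank(A + 4I) = 2, so the eigenspace has dimension 4 - 2 = 2: the geometric multiplicity is 2.

Since 2 < 4, A is not diagonalizable.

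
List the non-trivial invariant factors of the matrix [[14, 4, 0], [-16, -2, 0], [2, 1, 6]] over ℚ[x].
The Jordan structure of A has elementary divisors (x - 6)^2, (x - 6). Arranging the block sizes at each eigenvalue in decreasing order and taking row products gives the invariant factors.

Invariant factors (smallest first, each dividing the next): x - 6, (x - 6)^2.

Check: the last factor (x - 6)^2 is the minimal polynomial, and the product (x - 6)^3 is the characteristic polynomial.

x - 6, (x - 6)^2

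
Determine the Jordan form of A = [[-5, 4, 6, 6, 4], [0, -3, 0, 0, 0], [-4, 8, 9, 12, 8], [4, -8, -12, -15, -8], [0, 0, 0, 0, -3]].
J = [[-5, 0, 0, 0, 0], [0, -3, 0, 0, 0], [0, 0, -3, 0, 0], [0, 0, 0, -3, 0], [0, 0, 0, 0, -3]]

The characteristic polynomial is det(xI - A) = (x + 3)^4(x + 5), so the eigenvalues are -5 (algebraic multiplicity 1), -3 (algebraic multiplicity 4).

For λ = -5: algebraic multiplicity 1 gives one 1×1 block.

For λ = -3: rank(A + 3I) = 1. The eigenspace has dimension 5 - 1 = 4, so there are 4 Jordan blocks; the rank sequence gives block sizes [1, 1, 1, 1].

Assembling the blocks gives the Jordan form J above.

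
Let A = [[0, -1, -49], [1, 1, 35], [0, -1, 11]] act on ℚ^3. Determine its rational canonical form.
R = [[0, 0, 60], [1, 0, -47], [0, 1, 12]]

The invariant factors of A (the non-unit diagonal entries of the Smith normal form of xI - A over ℚ[x]) are (x - 5)(x - 4)(x - 3), each dividing the next. The characteristic polynomial is their product, (x - 5)(x - 4)(x - 3).

The rational canonical form is the block-diagonal matrix of companion matrices C(f_i):
R = [[0, 0, 60], [1, 0, -47], [0, 1, 12]].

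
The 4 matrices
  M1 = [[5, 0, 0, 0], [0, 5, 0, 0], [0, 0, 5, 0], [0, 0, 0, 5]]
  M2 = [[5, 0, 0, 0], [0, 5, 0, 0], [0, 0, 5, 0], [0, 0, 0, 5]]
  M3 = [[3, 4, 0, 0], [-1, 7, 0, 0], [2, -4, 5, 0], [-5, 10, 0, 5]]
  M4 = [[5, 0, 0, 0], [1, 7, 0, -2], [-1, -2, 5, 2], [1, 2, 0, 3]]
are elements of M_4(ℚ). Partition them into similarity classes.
2 classes: {M1, M2}, {M3, M4}

Characteristic polynomials: χ_{M1} = (x - 5)^4, χ_{M2} = (x - 5)^4, χ_{M3} = (x - 5)^4, χ_{M4} = (x - 5)^4.

{M1, M2}: invariant factors x - 5, x - 5, x - 5, x - 5.

{M3, M4}: invariant factors x - 5, x - 5, (x - 5)^2.

Matrices are similar if and only if their invariant-factor lists agree; the partition into similarity classes is {M1, M2}, {M3, M4}.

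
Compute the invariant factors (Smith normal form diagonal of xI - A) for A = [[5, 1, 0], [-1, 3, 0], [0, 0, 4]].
The Jordan structure of A has elementary divisors (x - 4)^2, (x - 4). Arranging the block sizes at each eigenvalue in decreasing order and taking row products gives the invariant factors.

Invariant factors (smallest first, each dividing the next): x - 4, (x - 4)^2.

Check: the last factor (x - 4)^2 is the minimal polynomial, and the product (x - 4)^3 is the characteristic polynomial.

x - 4, (x - 4)^2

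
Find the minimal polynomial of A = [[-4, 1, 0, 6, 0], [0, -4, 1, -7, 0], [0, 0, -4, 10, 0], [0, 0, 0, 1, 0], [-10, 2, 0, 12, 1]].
m_A(x) = (x - 1)(x + 4)^3

The characteristic polynomial factors as (x - 1)^2(x + 4)^3. The minimal polynomial is ∏(x - λ)^{k_λ} where k_λ is the size of the largest Jordan block at λ.

For λ = -4: rank(A + 4I) = 4, and the largest Jordan block has size 3 (the smallest k with rank((A + 4I)^k) = rank((A + 4I)^(k+1))).
For λ = 1: rank(A - I) = 3, and the largest Jordan block has size 1 (the smallest k with rank((A - I)^k) = rank((A - I)^(k+1))).

So m_A(x) = (x - 1)(x + 4)^3.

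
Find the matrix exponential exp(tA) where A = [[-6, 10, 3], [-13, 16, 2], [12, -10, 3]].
A has Jordan form J = [[1, 0, 0], [0, 6, 1], [0, 0, 6]] with A = PJP^{-1}, so e^{tA} = P e^{tJ} P^{-1}.

For a Jordan block J_k(λ), e^{tJ_k(λ)} = e^{λt} · (I + tN + t^2 N^2/2! + ... + t^{k-1} N^{k-1}/(k-1)!) where N is the nilpotent superdiagonal part.

Assembling the blocks and conjugating back gives the entries of e^{tA} as shown above.

e^{tA} = [[(-2*t*e^{5*t} - e^{5*t} + 2)*e^{t}, 2*(e^{5*t} - 1)*e^{t}, -2*t*e^{6*t} + e^{6*t} - e^{t}], [(-3*t*e^{5*t} - 2*e^{5*t} + 2)*e^{t}, (3*e^{5*t} - 2)*e^{t}, -3*t*e^{6*t} + e^{6*t} - e^{t}], [2*(t*e^{5*t} + e^{5*t} - 1)*e^{t}, 2*(1 - e^{5*t})*e^{t}, 2*t*e^{6*t} + e^{t}]]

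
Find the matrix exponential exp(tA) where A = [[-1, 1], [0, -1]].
A has Jordan form J = [[-1, 1], [0, -1]] with A = PJP^{-1}, so e^{tA} = P e^{tJ} P^{-1}.

For a Jordan block J_k(λ), e^{tJ_k(λ)} = e^{λt} · (I + tN + t^2 N^2/2! + ... + t^{k-1} N^{k-1}/(k-1)!) where N is the nilpotent superdiagonal part.

Assembling the blocks and conjugating back gives the entries of e^{tA} as shown above.

e^{tA} = [[e^{-t}, t*e^{-t}], [0, e^{-t}]]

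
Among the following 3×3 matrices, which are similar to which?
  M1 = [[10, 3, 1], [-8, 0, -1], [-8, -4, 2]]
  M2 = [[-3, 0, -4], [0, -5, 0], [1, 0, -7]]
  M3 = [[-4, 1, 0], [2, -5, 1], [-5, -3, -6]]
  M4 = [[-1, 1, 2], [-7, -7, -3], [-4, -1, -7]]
3 classes: {M1}, {M2}, {M3, M4}

Characteristic polynomials: χ_{M1} = (x - 4)^3, χ_{M2} = (x + 5)^3, χ_{M3} = (x + 5)^3, χ_{M4} = (x + 5)^3.

{M1}: invariant factors (x - 4)^3.

{M2}: invariant factors x + 5, (x + 5)^2.

{M3, M4}: invariant factors (x + 5)^3.

Matrices are similar if and only if their invariant-factor lists agree; the partition into similarity classes is {M1}, {M2}, {M3, M4}.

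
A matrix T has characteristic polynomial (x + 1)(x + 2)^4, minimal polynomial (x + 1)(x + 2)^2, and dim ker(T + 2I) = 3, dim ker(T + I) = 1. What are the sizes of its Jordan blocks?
λ = -2: algebraic multiplicity 4 (exponent in χ_T), largest block size 2 (exponent in m_T), 3 blocks (geometric multiplicity). These force block sizes [2, 1, 1].
λ = -1: algebraic multiplicity 1 (exponent in χ_T), largest block size 1 (exponent in m_T), 1 block (geometric multiplicity). This forces block sizes [1].

Jordan blocks: (-2, 2), (-2, 1), (-2, 1), (-1, 1)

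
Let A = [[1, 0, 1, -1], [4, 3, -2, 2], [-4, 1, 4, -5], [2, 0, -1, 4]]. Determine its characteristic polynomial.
χ_A(x) = (x - 3)^4

xI - A = [[x - 1, 0, -1, 1], [-4, x - 3, 2, -2], [4, -1, x - 4, 5], [-2, 0, 1, x - 4]].

Expanding det(xI - A) along the first row:
det(xI - A) = + (x - 1)·det([[x - 3, 2, -2], [-1, x - 4, 5], [0, 1, x - 4]]) - (0)·det([[-4, 2, -2], [4, x - 4, 5], [-2, 1, x - 4]]) + (-1)·det([[-4, x - 3, -2], [4, -1, 5], [-2, 0, x - 4]]) - (1)·det([[-4, x - 3, 2], [4, -1, x - 4], [-2, 0, 1]]).

Evaluating gives χ_A(x) = x^4 - 12x^3 + 54x^2 - 108x + 81 = (x - 3)^4.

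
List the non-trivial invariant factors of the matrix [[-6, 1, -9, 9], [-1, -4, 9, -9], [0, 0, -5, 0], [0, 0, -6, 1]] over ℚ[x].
x + 5, (x - 1)(x + 5)^2

The Jordan structure of A has elementary divisors (x + 5)^2, (x + 5), (x - 1). Arranging the block sizes at each eigenvalue in decreasing order and taking row products gives the invariant factors.

Invariant factors (smallest first, each dividing the next): x + 5, (x - 1)(x + 5)^2.

Check: the last factor (x - 1)(x + 5)^2 is the minimal polynomial, and the product (x - 1)(x + 5)^3 is the characteristic polynomial.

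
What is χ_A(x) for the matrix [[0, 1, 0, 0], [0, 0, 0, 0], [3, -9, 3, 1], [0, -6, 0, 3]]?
χ_A(x) = x^2(x - 3)^2

xI - A = [[x, -1, 0, 0], [0, x, 0, 0], [-3, 9, x - 3, -1], [0, 6, 0, x - 3]].

Expanding det(xI - A) along the first row:
det(xI - A) = + (x)·det([[x, 0, 0], [9, x - 3, -1], [6, 0, x - 3]]) - (-1)·det([[0, 0, 0], [-3, x - 3, -1], [0, 0, x - 3]]) + (0)·det([[0, x, 0], [-3, 9, -1], [0, 6, x - 3]]) - (0)·det([[0, x, 0], [-3, 9, x - 3], [0, 6, 0]]).

Evaluating gives χ_A(x) = x^4 - 6x^3 + 9x^2 = x^2(x - 3)^2.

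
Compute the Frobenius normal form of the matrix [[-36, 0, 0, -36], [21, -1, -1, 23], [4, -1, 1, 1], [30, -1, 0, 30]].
R = [[0, 0, 0, -36], [1, 0, 0, -36], [0, 1, 0, -21], [0, 0, 1, -6]]

The invariant factors of A (the non-unit diagonal entries of the Smith normal form of xI - A over ℚ[x]) are (x^2 + 3x + 6)^2, each dividing the next. The characteristic polynomial is their product, (x^2 + 3x + 6)^2.

The rational canonical form is the block-diagonal matrix of companion matrices C(f_i):
R = [[0, 0, 0, -36], [1, 0, 0, -36], [0, 1, 0, -21], [0, 0, 1, -6]].

Note the characteristic polynomial does not split into linear factors over ℚ, so A has no Jordan form over ℚ; the rational canonical form exists over any field.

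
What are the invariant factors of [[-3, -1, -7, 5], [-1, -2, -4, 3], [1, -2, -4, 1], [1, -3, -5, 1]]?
(x + 2)^2, (x + 2)^2

The Jordan structure of A has elementary divisors (x + 2)^2, (x + 2)^2. Arranging the block sizes at each eigenvalue in decreasing order and taking row products gives the invariant factors.

Invariant factors (smallest first, each dividing the next): (x + 2)^2, (x + 2)^2.

Check: the last factor (x + 2)^2 is the minimal polynomial, and the product (x + 2)^4 is the characteristic polynomial.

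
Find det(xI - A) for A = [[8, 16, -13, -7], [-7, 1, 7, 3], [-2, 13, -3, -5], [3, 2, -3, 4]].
χ_A(x) = (x - 5)^3(x + 5)

xI - A = [[x - 8, -16, 13, 7], [7, x - 1, -7, -3], [2, -13, x + 3, 5], [-3, -2, 3, x - 4]].

Expanding det(xI - A) along the first row:
det(xI - A) = + (x - 8)·det([[x - 1, -7, -3], [-13, x + 3, 5], [-2, 3, x - 4]]) - (-16)·det([[7, -7, -3], [2, x + 3, 5], [-3, 3, x - 4]]) + (13)·det([[7, x - 1, -3], [2, -13, 5], [-3, -2, x - 4]]) - (7)·det([[7, x - 1, -7], [2, -13, x + 3], [-3, -2, 3]]).

Evaluating gives χ_A(x) = x^4 - 10x^3 + 250x - 625 = (x - 5)^3(x + 5).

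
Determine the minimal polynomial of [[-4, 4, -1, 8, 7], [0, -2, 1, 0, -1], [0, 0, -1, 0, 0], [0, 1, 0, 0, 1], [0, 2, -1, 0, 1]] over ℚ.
m_A(x) = x^2(x + 1)^2(x + 4)

The characteristic polynomial factors as x^2(x + 1)^2(x + 4). The minimal polynomial is ∏(x - λ)^{k_λ} where k_λ is the size of the largest Jordan block at λ.

For λ = -4: rank(A + 4I) = 4, and the largest Jordan block has size 1 (the smallest k with rank((A + 4I)^k) = rank((A + 4I)^(k+1))).
For λ = -1: rank(A + I) = 4, and the largest Jordan block has size 2 (the smallest k with rank((A + I)^k) = rank((A + I)^(k+1))).
For λ = 0: rank(A) = 4, and the largest Jordan block has size 2 (the smallest k with rank(A^k) = rank(A^(k+1))).

So m_A(x) = x^2(x + 1)^2(x + 4).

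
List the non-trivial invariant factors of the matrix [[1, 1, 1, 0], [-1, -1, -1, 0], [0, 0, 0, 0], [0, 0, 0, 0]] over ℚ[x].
x, x, x^2

The Jordan structure of A has elementary divisors x^2, x, x. Arranging the block sizes at each eigenvalue in decreasing order and taking row products gives the invariant factors.

Invariant factors (smallest first, each dividing the next): x, x, x^2.

Check: the last factor x^2 is the minimal polynomial, and the product x^4 is the characteristic polynomial.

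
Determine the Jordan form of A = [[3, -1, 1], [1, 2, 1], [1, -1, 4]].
The characteristic polynomial is det(xI - A) = (x - 3)^3, so the eigenvalues are 3 (algebraic multiplicity 3).

For λ = 3: rank(A - 3I) = 2, rank((A - 3I)^2) = 1, rank((A - 3I)^3) = 0. The eigenspace has dimension 3 - 2 = 1, so there is 1 Jordan block; the rank sequence gives block sizes [3].

Assembling the blocks gives the Jordan form J above.

J = [[3, 1, 0], [0, 3, 1], [0, 0, 3]]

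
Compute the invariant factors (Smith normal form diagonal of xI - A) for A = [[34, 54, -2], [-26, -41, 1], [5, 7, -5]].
(x + 4)^3

The Jordan structure of A has elementary divisors (x + 4)^3. Arranging the block sizes at each eigenvalue in decreasing order and taking row products gives the invariant factors.

Invariant factors (smallest first, each dividing the next): (x + 4)^3.

Check: the last factor (x + 4)^3 is the minimal polynomial, and the product (x + 4)^3 is the characteristic polynomial.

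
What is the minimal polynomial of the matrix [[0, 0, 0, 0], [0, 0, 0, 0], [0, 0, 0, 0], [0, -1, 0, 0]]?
m_A(x) = x^2

The characteristic polynomial factors as x^4. The minimal polynomial is ∏(x - λ)^{k_λ} where k_λ is the size of the largest Jordan block at λ.

For λ = 0: rank(A) = 1, and the largest Jordan block has size 2 (the smallest k with rank(A^k) = rank(A^(k+1))).

So m_A(x) = x^2.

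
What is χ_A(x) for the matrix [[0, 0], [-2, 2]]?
xI - A = [[x, 0], [2, x - 2]].

Expanding det(xI - A) along the first row:
det(xI - A) = + (x)·det([[x - 2]]) - (0)·det([[2]]).

Evaluating gives χ_A(x) = x^2 - 2x = x(x - 2).

χ_A(x) = x(x - 2)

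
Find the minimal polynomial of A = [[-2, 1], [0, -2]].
The characteristic polynomial factors as (x + 2)^2. The minimal polynomial is ∏(x - λ)^{k_λ} where k_λ is the size of the largest Jordan block at λ.

For λ = -2: rank(A + 2I) = 1, and the largest Jordan block has size 2 (the smallest k with rank((A + 2I)^k) = rank((A + 2I)^(k+1))).

So m_A(x) = (x + 2)^2.

m_A(x) = (x + 2)^2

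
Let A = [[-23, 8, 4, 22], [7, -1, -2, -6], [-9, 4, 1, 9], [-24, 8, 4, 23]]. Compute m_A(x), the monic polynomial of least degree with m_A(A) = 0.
The characteristic polynomial factors as (x - 1)^2(x + 1)^2. The minimal polynomial is ∏(x - λ)^{k_λ} where k_λ is the size of the largest Jordan block at λ.

For λ = -1: rank(A + I) = 3, and the largest Jordan block has size 2 (the smallest k with rank((A + I)^k) = rank((A + I)^(k+1))).
For λ = 1: rank(A - I) = 3, and the largest Jordan block has size 2 (the smallest k with rank((A - I)^k) = rank((A - I)^(k+1))).

So m_A(x) = (x - 1)^2(x + 1)^2.

m_A(x) = (x - 1)^2(x + 1)^2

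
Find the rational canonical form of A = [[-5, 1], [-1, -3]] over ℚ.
The invariant factors of A (the non-unit diagonal entries of the Smith normal form of xI - A over ℚ[x]) are (x + 4)^2, each dividing the next. The characteristic polynomial is their product, (x + 4)^2.

The rational canonical form is the block-diagonal matrix of companion matrices C(f_i):
R = [[0, -16], [1, -8]].

R = [[0, -16], [1, -8]]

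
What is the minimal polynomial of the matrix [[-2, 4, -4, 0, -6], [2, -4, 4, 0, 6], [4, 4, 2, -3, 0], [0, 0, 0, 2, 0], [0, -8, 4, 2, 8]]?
m_A(x) = x(x - 2)^2

The characteristic polynomial factors as x^2(x - 2)^3. The minimal polynomial is ∏(x - λ)^{k_λ} where k_λ is the size of the largest Jordan block at λ.

For λ = 0: rank(A) = 3, and the largest Jordan block has size 1 (the smallest k with rank(A^k) = rank(A^(k+1))).
For λ = 2: rank(A - 2I) = 3, and the largest Jordan block has size 2 (the smallest k with rank((A - 2I)^k) = rank((A - 2I)^(k+1))).

So m_A(x) = x(x - 2)^2.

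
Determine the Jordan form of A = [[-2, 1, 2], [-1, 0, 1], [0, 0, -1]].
J = [[-1, 1, 0], [0, -1, 1], [0, 0, -1]]

The characteristic polynomial is det(xI - A) = (x + 1)^3, so the eigenvalues are -1 (algebraic multiplicity 3).

For λ = -1: rank(A + I) = 2, rank((A + I)^2) = 1, rank((A + I)^3) = 0. The eigenspace has dimension 3 - 2 = 1, so there is 1 Jordan block; the rank sequence gives block sizes [3].

Assembling the blocks gives the Jordan form J above.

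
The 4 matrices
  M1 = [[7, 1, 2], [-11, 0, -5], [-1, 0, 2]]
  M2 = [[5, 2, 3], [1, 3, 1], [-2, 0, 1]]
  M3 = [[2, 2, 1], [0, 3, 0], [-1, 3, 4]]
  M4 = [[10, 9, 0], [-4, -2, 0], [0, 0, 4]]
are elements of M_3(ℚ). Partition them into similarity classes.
2 classes: {M1, M2, M3}, {M4}

Characteristic polynomials: χ_{M1} = (x - 3)^3, χ_{M2} = (x - 3)^3, χ_{M3} = (x - 3)^3, χ_{M4} = (x - 4)^3.

{M1, M2, M3}: invariant factors (x - 3)^3.

{M4}: invariant factors x - 4, (x - 4)^2.

Matrices are similar if and only if their invariant-factor lists agree; the partition into similarity classes is {M1, M2, M3}, {M4}.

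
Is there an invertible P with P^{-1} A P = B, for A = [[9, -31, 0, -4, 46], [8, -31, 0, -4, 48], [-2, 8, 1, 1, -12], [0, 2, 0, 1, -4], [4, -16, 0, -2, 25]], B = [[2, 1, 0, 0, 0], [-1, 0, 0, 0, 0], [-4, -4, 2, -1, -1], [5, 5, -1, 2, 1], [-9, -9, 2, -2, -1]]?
Yes.

Two matrices over a field are similar if and only if they have the same invariant factors.

Both A and B have characteristic polynomial (x - 1)^5 and minimal polynomial (x - 1)^2. Computing further, both have invariant factors x - 1, (x - 1)^2, (x - 1)^2. Hence A and B are similar.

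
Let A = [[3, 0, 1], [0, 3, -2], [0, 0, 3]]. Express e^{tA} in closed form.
A has Jordan form J = [[3, 1, 0], [0, 3, 0], [0, 0, 3]] with A = PJP^{-1}, so e^{tA} = P e^{tJ} P^{-1}.

For a Jordan block J_k(λ), e^{tJ_k(λ)} = e^{λt} · (I + tN + t^2 N^2/2! + ... + t^{k-1} N^{k-1}/(k-1)!) where N is the nilpotent superdiagonal part.

Assembling the blocks and conjugating back gives the entries of e^{tA} as shown above.

e^{tA} = [[e^{3*t}, 0, t*e^{3*t}], [0, e^{3*t}, -2*t*e^{3*t}], [0, 0, e^{3*t}]]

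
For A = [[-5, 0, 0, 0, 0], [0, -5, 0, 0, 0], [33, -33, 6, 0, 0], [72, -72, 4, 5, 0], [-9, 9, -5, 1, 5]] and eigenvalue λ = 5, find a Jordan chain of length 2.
We seek v_1 ∈ ker((A - 5I)^2) \ ker(A - 5I), then set v_{i+1} = (A - 5I) v_i.

One such chain is v_1 = [[0, 0, 0, 1, 0]]^T, v_2 = [[0, 0, 0, 0, 1]]^T. Check: (A - 5I) v_2 = [[0, 0, 0, 0, 0]]^T = 0.

v_1 = [[0, 0, 0, 1, 0]]^T, v_2 = [[0, 0, 0, 0, 1]]^T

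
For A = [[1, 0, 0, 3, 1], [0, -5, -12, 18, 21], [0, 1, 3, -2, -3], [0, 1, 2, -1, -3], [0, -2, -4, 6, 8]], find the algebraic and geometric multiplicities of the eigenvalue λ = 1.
The characteristic polynomial is (x - 2)(x - 1)^4, so the factor x - 1 appears with exponent 4: the algebraic multiplicity is 4.

rank(A - I) = 3, so the eigenspace has dimension 5 - 3 = 2: the geometric multiplicity is 2.

Since 2 < 4, A is not diagonalizable.

algebraic multiplicity 4, geometric multiplicity 2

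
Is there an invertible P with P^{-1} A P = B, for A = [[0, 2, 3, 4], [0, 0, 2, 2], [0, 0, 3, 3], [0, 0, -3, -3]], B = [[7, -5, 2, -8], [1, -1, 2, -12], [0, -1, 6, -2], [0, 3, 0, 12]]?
trace(A) = 0 but trace(B) = 24. The trace is a similarity invariant, so A and B are not similar.

No.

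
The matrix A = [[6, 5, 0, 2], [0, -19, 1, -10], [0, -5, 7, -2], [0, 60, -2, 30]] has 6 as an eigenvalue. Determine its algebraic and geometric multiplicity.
algebraic multiplicity 4, geometric multiplicity 2

The characteristic polynomial is (x - 6)^4, so the factor x - 6 appears with exponent 4: the algebraic multiplicity is 4.

rank(A - 6I) = 2, so the eigenspace has dimension 4 - 2 = 2: the geometric multiplicity is 2.

Since 2 < 4, A is not diagonalizable.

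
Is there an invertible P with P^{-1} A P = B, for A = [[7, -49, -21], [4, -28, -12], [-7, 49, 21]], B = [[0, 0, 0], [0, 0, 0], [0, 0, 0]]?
Both have characteristic polynomial x^3, but the minimal polynomial of A is x^2 while the minimal polynomial of B is x. The minimal polynomial is a similarity invariant, so A and B are not similar.

No.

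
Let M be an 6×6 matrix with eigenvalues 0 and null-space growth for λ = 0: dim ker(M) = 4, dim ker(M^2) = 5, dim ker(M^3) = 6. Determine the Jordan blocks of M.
λ = 0: successive nullity increments [4, 1, 1] count blocks of size ≥ k; block sizes are [3, 1, 1, 1].

Jordan blocks: (0, 3), (0, 1), (0, 1), (0, 1)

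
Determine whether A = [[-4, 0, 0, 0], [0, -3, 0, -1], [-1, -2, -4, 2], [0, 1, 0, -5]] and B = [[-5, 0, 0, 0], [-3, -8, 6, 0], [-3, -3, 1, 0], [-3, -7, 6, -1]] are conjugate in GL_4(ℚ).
No.

trace(A) = -16 but trace(B) = -13. The trace is a similarity invariant, so A and B are not similar.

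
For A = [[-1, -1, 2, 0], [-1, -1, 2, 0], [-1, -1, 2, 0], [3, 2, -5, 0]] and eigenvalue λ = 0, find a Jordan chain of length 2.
We seek v_1 ∈ ker(A^2) \ ker(A), then set v_{i+1} = A v_i.

One such chain is v_1 = [[2, 0, 1, -3]]^T, v_2 = [[0, 0, 0, 1]]^T. Check: A v_2 = [[0, 0, 0, 0]]^T = 0.

v_1 = [[2, 0, 1, -3]]^T, v_2 = [[0, 0, 0, 1]]^T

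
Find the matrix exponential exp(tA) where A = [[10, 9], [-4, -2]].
A has Jordan form J = [[4, 1], [0, 4]] with A = PJP^{-1}, so e^{tA} = P e^{tJ} P^{-1}.

For a Jordan block J_k(λ), e^{tJ_k(λ)} = e^{λt} · (I + tN + t^2 N^2/2! + ... + t^{k-1} N^{k-1}/(k-1)!) where N is the nilpotent superdiagonal part.

Assembling the blocks and conjugating back gives the entries of e^{tA} as shown above.

e^{tA} = [[(6*t + 1)*e^{4*t}, 9*t*e^{4*t}], [-4*t*e^{4*t}, (1 - 6*t)*e^{4*t}]]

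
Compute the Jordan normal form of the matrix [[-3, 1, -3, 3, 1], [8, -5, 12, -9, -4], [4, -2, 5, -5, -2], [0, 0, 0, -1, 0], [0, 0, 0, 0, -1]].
The characteristic polynomial is det(xI - A) = (x + 1)^5, so the eigenvalues are -1 (algebraic multiplicity 5).

For λ = -1: rank(A + I) = 2, rank((A + I)^2) = 0. The eigenspace has dimension 5 - 2 = 3, so there are 3 Jordan blocks; the rank sequence gives block sizes [2, 2, 1].

Assembling the blocks gives the Jordan form J above.

J = [[-1, 1, 0, 0, 0], [0, -1, 0, 0, 0], [0, 0, -1, 1, 0], [0, 0, 0, -1, 0], [0, 0, 0, 0, -1]]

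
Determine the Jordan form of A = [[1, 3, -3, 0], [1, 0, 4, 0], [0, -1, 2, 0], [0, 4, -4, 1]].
The characteristic polynomial is det(xI - A) = (x - 1)^4, so the eigenvalues are 1 (algebraic multiplicity 4).

For λ = 1: rank(A - I) = 2, rank((A - I)^2) = 1, rank((A - I)^3) = 0. The eigenspace has dimension 4 - 2 = 2, so there are 2 Jordan blocks; the rank sequence gives block sizes [3, 1].

Assembling the blocks gives the Jordan form J above.

J = [[1, 1, 0, 0], [0, 1, 1, 0], [0, 0, 1, 0], [0, 0, 0, 1]]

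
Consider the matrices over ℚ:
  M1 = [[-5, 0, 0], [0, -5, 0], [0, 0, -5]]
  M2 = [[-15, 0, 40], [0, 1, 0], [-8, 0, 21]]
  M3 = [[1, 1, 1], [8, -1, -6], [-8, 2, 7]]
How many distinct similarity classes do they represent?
Characteristic polynomials: χ_{M1} = (x + 5)^3, χ_{M2} = (x - 5)(x - 1)^2, χ_{M3} = (x - 5)(x - 1)^2.

{M1}: invariant factors x + 5, x + 5, x + 5.

{M2}: invariant factors x - 1, (x - 5)(x - 1).

{M3}: invariant factors (x - 5)(x - 1)^2.

Matrices are similar if and only if their invariant-factor lists agree; the partition into similarity classes is {M1}, {M2}, {M3}.

3 classes: {M1}, {M2}, {M3}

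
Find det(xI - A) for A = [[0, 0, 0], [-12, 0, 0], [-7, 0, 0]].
χ_A(x) = x^3

xI - A = [[x, 0, 0], [12, x, 0], [7, 0, x]].

Expanding det(xI - A) along the first row:
det(xI - A) = + (x)·det([[x, 0], [0, x]]) - (0)·det([[12, 0], [7, x]]) + (0)·det([[12, x], [7, 0]]).

Evaluating gives χ_A(x) = x^3.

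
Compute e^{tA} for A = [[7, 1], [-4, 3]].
e^{tA} = [[(2*t + 1)*e^{5*t}, t*e^{5*t}], [-4*t*e^{5*t}, (1 - 2*t)*e^{5*t}]]

A has Jordan form J = [[5, 1], [0, 5]] with A = PJP^{-1}, so e^{tA} = P e^{tJ} P^{-1}.

For a Jordan block J_k(λ), e^{tJ_k(λ)} = e^{λt} · (I + tN + t^2 N^2/2! + ... + t^{k-1} N^{k-1}/(k-1)!) where N is the nilpotent superdiagonal part.

Assembling the blocks and conjugating back gives the entries of e^{tA} as shown above.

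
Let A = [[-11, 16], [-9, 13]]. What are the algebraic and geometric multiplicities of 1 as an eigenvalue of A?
The characteristic polynomial is (x - 1)^2, so the factor x - 1 appears with exponent 2: the algebraic multiplicity is 2.

rank(A - I) = 1, so the eigenspace has dimension 2 - 1 = 1: the geometric multiplicity is 1.

Since 1 < 2, A is not diagonalizable.

algebraic multiplicity 2, geometric multiplicity 1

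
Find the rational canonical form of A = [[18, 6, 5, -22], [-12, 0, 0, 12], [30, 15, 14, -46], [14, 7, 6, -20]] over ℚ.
R = [[6, 0, 0, 0], [0, 0, 0, -12], [0, 1, 0, 2], [0, 0, 1, 6]]

The invariant factors of A (the non-unit diagonal entries of the Smith normal form of xI - A over ℚ[x]) are x - 6, (x - 6)(x^2 - 2), each dividing the next. The characteristic polynomial is their product, (x - 6)^2(x^2 - 2).

The rational canonical form is the block-diagonal matrix of companion matrices C(f_i):
R = [[6, 0, 0, 0], [0, 0, 0, -12], [0, 1, 0, 2], [0, 0, 1, 6]].

Note the characteristic polynomial does not split into linear factors over ℚ, so A has no Jordan form over ℚ; the rational canonical form exists over any field.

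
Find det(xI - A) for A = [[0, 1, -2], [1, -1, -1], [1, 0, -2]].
χ_A(x) = (x + 1)^3

xI - A = [[x, -1, 2], [-1, x + 1, 1], [-1, 0, x + 2]].

Expanding det(xI - A) along the first row:
det(xI - A) = + (x)·det([[x + 1, 1], [0, x + 2]]) - (-1)·det([[-1, 1], [-1, x + 2]]) + (2)·det([[-1, x + 1], [-1, 0]]).

Evaluating gives χ_A(x) = x^3 + 3x^2 + 3x + 1 = (x + 1)^3.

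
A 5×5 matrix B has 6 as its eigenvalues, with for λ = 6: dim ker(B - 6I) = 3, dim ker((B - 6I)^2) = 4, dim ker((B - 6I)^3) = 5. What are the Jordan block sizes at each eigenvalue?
Jordan blocks: (6, 3), (6, 1), (6, 1)

λ = 6: successive nullity increments [3, 1, 1] count blocks of size ≥ k; block sizes are [3, 1, 1].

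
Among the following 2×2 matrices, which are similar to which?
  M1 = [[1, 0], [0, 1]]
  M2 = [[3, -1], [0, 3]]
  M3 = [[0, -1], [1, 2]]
3 classes: {M1}, {M2}, {M3}

Characteristic polynomials: χ_{M1} = (x - 1)^2, χ_{M2} = (x - 3)^2, χ_{M3} = (x - 1)^2.

{M1}: invariant factors x - 1, x - 1.

{M2}: invariant factors (x - 3)^2.

{M3}: invariant factors (x - 1)^2.

Matrices are similar if and only if their invariant-factor lists agree; the partition into similarity classes is {M1}, {M2}, {M3}.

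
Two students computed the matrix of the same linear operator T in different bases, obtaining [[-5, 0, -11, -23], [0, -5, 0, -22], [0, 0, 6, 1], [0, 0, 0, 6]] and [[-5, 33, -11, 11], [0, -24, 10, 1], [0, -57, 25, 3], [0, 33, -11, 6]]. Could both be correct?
Two matrices over a field are similar if and only if they have the same invariant factors.

Both A and B have characteristic polynomial (x - 6)^2(x + 5)^2 and minimal polynomial (x - 6)^2(x + 5). Computing further, both have invariant factors x + 5, (x - 6)^2(x + 5). Hence A and B are similar.

Yes.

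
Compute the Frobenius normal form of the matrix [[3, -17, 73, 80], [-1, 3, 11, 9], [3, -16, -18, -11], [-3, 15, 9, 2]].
R = [[0, 0, 0, 100], [1, 0, 0, 40], [0, 1, 0, -21], [0, 0, 1, -10]]

The invariant factors of A (the non-unit diagonal entries of the Smith normal form of xI - A over ℚ[x]) are (x - 2)(x + 2)(x + 5)^2, each dividing the next. The characteristic polynomial is their product, (x - 2)(x + 2)(x + 5)^2.

The rational canonical form is the block-diagonal matrix of companion matrices C(f_i):
R = [[0, 0, 0, 100], [1, 0, 0, 40], [0, 1, 0, -21], [0, 0, 1, -10]].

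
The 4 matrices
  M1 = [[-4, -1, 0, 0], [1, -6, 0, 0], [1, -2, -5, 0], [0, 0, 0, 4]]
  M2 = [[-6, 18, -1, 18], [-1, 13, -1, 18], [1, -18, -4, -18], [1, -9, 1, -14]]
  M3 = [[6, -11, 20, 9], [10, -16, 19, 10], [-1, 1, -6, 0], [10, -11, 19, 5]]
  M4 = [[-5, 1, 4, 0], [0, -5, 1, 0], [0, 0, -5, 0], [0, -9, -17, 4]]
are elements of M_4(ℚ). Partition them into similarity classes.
2 classes: {M1, M3, M4}, {M2}

Characteristic polynomials: χ_{M1} = (x - 4)(x + 5)^3, χ_{M2} = (x - 4)(x + 5)^3, χ_{M3} = (x - 4)(x + 5)^3, χ_{M4} = (x - 4)(x + 5)^3.

{M1, M3, M4}: invariant factors (x - 4)(x + 5)^3.

{M2}: invariant factors x + 5, (x - 4)(x + 5)^2.

Matrices are similar if and only if their invariant-factor lists agree; the partition into similarity classes is {M1, M3, M4}, {M2}.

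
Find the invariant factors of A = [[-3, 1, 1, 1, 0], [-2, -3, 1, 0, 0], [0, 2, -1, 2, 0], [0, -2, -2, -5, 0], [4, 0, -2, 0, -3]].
The Jordan structure of A has elementary divisors (x + 3)^3, (x + 3), (x + 3). Arranging the block sizes at each eigenvalue in decreasing order and taking row products gives the invariant factors.

Invariant factors (smallest first, each dividing the next): x + 3, x + 3, (x + 3)^3.

Check: the last factor (x + 3)^3 is the minimal polynomial, and the product (x + 3)^5 is the characteristic polynomial.

x + 3, x + 3, (x + 3)^3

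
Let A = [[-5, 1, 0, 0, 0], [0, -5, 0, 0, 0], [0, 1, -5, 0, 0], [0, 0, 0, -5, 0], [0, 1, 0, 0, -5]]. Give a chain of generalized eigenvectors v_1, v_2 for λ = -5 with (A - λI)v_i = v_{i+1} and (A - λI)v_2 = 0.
v_1 = [[2, 1, 0, 0, 0]]^T, v_2 = [[1, 0, 1, 0, 1]]^T

We seek v_1 ∈ ker((A + 5I)^2) \ ker(A + 5I), then set v_{i+1} = (A + 5I) v_i.

One such chain is v_1 = [[2, 1, 0, 0, 0]]^T, v_2 = [[1, 0, 1, 0, 1]]^T. Check: (A + 5I) v_2 = [[0, 0, 0, 0, 0]]^T = 0.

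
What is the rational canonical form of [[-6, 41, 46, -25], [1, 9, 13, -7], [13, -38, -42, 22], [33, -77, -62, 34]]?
The invariant factors of A (the non-unit diagonal entries of the Smith normal form of xI - A over ℚ[x]) are (x + 5)(x^3 - x + 5), each dividing the next. The characteristic polynomial is their product, (x + 5)(x^3 - x + 5).

The rational canonical form is the block-diagonal matrix of companion matrices C(f_i):
R = [[0, 0, 0, -25], [1, 0, 0, 0], [0, 1, 0, 1], [0, 0, 1, -5]].

Note the characteristic polynomial does not split into linear factors over ℚ, so A has no Jordan form over ℚ; the rational canonical form exists over any field.

R = [[0, 0, 0, -25], [1, 0, 0, 0], [0, 1, 0, 1], [0, 0, 1, -5]]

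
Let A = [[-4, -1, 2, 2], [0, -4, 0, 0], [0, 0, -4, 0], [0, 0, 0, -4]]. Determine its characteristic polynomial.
χ_A(x) = (x + 4)^4

xI - A = [[x + 4, 1, -2, -2], [0, x + 4, 0, 0], [0, 0, x + 4, 0], [0, 0, 0, x + 4]].

Expanding det(xI - A) along the first row:
det(xI - A) = + (x + 4)·det([[x + 4, 0, 0], [0, x + 4, 0], [0, 0, x + 4]]) - (1)·det([[0, 0, 0], [0, x + 4, 0], [0, 0, x + 4]]) + (-2)·det([[0, x + 4, 0], [0, 0, 0], [0, 0, x + 4]]) - (-2)·det([[0, x + 4, 0], [0, 0, x + 4], [0, 0, 0]]).

Evaluating gives χ_A(x) = x^4 + 16x^3 + 96x^2 + 256x + 256 = (x + 4)^4.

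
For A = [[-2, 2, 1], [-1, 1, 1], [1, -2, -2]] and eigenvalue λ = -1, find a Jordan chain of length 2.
We seek v_1 ∈ ker((A + I)^2) \ ker(A + I), then set v_{i+1} = (A + I) v_i.

One such chain is v_1 = [[0, 1, -1]]^T, v_2 = [[1, 1, -1]]^T. Check: (A + I) v_2 = [[0, 0, 0]]^T = 0.

v_1 = [[0, 1, -1]]^T, v_2 = [[1, 1, -1]]^T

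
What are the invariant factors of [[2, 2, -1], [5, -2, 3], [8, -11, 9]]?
The Jordan structure of A has elementary divisors (x - 3)^3. Arranging the block sizes at each eigenvalue in decreasing order and taking row products gives the invariant factors.

Invariant factors (smallest first, each dividing the next): (x - 3)^3.

Check: the last factor (x - 3)^3 is the minimal polynomial, and the product (x - 3)^3 is the characteristic polynomial.

(x - 3)^3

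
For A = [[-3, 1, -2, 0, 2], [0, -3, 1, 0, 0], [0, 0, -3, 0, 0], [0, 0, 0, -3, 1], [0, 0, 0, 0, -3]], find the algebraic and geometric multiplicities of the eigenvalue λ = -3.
The characteristic polynomial is (x + 3)^5, so the factor x + 3 appears with exponent 5: the algebraic multiplicity is 5.

rank(A + 3I) = 3, so the eigenspace has dimension 5 - 3 = 2: the geometric multiplicity is 2.

Since 2 < 5, A is not diagonalizable.

algebraic multiplicity 5, geometric multiplicity 2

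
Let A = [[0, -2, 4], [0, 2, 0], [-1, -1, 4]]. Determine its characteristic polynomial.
χ_A(x) = (x - 2)^3

xI - A = [[x, 2, -4], [0, x - 2, 0], [1, 1, x - 4]].

Expanding det(xI - A) along the first row:
det(xI - A) = + (x)·det([[x - 2, 0], [1, x - 4]]) - (2)·det([[0, 0], [1, x - 4]]) + (-4)·det([[0, x - 2], [1, 1]]).

Evaluating gives χ_A(x) = x^3 - 6x^2 + 12x - 8 = (x - 2)^3.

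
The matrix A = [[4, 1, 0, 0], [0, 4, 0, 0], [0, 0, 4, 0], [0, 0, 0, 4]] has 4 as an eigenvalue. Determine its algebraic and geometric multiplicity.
algebraic multiplicity 4, geometric multiplicity 3

The characteristic polynomial is (x - 4)^4, so the factor x - 4 appears with exponent 4: the algebraic multiplicity is 4.

rank(A - 4I) = 1, so the eigenspace has dimension 4 - 1 = 3: the geometric multiplicity is 3.

Since 3 < 4, A is not diagonalizable.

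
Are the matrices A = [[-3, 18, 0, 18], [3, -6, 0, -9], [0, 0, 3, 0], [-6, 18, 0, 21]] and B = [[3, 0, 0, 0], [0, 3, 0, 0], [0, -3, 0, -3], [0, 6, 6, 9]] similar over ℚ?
Two matrices over a field are similar if and only if they have the same invariant factors.

Both A and B have characteristic polynomial (x - 6)(x - 3)^3 and minimal polynomial (x - 6)(x - 3). Computing further, both have invariant factors x - 3, x - 3, (x - 6)(x - 3). Hence A and B are similar.

Yes.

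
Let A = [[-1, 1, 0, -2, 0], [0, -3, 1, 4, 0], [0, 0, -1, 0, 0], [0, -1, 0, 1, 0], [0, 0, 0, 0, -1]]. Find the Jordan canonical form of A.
The characteristic polynomial is det(xI - A) = (x + 1)^5, so the eigenvalues are -1 (algebraic multiplicity 5).

For λ = -1: rank(A + I) = 2, rank((A + I)^2) = 1, rank((A + I)^3) = 0. The eigenspace has dimension 5 - 2 = 3, so there are 3 Jordan blocks; the rank sequence gives block sizes [3, 1, 1].

Assembling the blocks gives the Jordan form J above.

J = [[-1, 1, 0, 0, 0], [0, -1, 1, 0, 0], [0, 0, -1, 0, 0], [0, 0, 0, -1, 0], [0, 0, 0, 0, -1]]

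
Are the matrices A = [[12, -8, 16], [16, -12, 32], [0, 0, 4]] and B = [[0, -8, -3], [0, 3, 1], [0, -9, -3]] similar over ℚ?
trace(A) = 4 but trace(B) = 0. The trace is a similarity invariant, so A and B are not similar.

No.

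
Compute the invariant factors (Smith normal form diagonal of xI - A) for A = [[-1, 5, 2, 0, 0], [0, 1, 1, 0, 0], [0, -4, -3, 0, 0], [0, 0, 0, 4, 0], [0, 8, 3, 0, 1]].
The Jordan structure of A has elementary divisors (x + 1)^3, (x - 1), (x - 4). Arranging the block sizes at each eigenvalue in decreasing order and taking row products gives the invariant factors.

Invariant factors (smallest first, each dividing the next): (x - 4)(x - 1)(x + 1)^3.

Check: the last factor (x - 4)(x - 1)(x + 1)^3 is the minimal polynomial, and the product (x - 4)(x - 1)(x + 1)^3 is the characteristic polynomial.

(x - 4)(x - 1)(x + 1)^3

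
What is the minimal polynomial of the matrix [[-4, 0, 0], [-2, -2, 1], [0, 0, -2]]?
m_A(x) = (x + 2)^2(x + 4)

The characteristic polynomial factors as (x + 2)^2(x + 4). The minimal polynomial is ∏(x - λ)^{k_λ} where k_λ is the size of the largest Jordan block at λ.

For λ = -4: rank(A + 4I) = 2, and the largest Jordan block has size 1 (the smallest k with rank((A + 4I)^k) = rank((A + 4I)^(k+1))).
For λ = -2: rank(A + 2I) = 2, and the largest Jordan block has size 2 (the smallest k with rank((A + 2I)^k) = rank((A + 2I)^(k+1))).

So m_A(x) = (x + 2)^2(x + 4).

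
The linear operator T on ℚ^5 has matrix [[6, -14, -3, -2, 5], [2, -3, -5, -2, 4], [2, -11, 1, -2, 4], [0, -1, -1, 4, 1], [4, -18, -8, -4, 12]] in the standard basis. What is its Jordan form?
The characteristic polynomial is det(xI - A) = (x - 4)^5, so the eigenvalues are 4 (algebraic multiplicity 5).

For λ = 4: rank(A - 4I) = 3, rank((A - 4I)^2) = 1, rank((A - 4I)^3) = 0. The eigenspace has dimension 5 - 3 = 2, so there are 2 Jordan blocks; the rank sequence gives block sizes [3, 2].

Assembling the blocks gives the Jordan form J above.

J = [[4, 1, 0, 0, 0], [0, 4, 1, 0, 0], [0, 0, 4, 0, 0], [0, 0, 0, 4, 1], [0, 0, 0, 0, 4]]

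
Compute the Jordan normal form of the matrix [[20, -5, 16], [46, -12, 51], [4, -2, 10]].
J = [[6, 1, 0], [0, 6, 1], [0, 0, 6]]

The characteristic polynomial is det(xI - A) = (x - 6)^3, so the eigenvalues are 6 (algebraic multiplicity 3).

For λ = 6: rank(A - 6I) = 2, rank((A - 6I)^2) = 1, rank((A - 6I)^3) = 0. The eigenspace has dimension 3 - 2 = 1, so there is 1 Jordan block; the rank sequence gives block sizes [3].

Assembling the blocks gives the Jordan form J above.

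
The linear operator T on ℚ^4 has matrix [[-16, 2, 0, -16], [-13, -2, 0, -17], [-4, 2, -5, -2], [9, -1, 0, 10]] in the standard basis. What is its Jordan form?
The characteristic polynomial is det(xI - A) = (x - 2)(x + 5)^3, so the eigenvalues are -5 (algebraic multiplicity 3), 2 (algebraic multiplicity 1).

For λ = -5: rank(A + 5I) = 2, rank((A + 5I)^2) = 1. The eigenspace has dimension 4 - 2 = 2, so there are 2 Jordan blocks; the rank sequence gives block sizes [2, 1].

For λ = 2: algebraic multiplicity 1 gives one 1×1 block.

Assembling the blocks gives the Jordan form J above.

J = [[-5, 1, 0, 0], [0, -5, 0, 0], [0, 0, -5, 0], [0, 0, 0, 2]]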